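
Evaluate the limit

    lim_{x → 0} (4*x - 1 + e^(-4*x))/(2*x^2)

Direct substitution gives 0/0.
Apply L'Hôpital: lim (4 - 4*e^(-4*x))/(4*x), still 0/0.
After 2 applications of L'Hôpital's rule the quotient is (16*e^(-4*x))/(4); substituting x = 0 gives 4.

4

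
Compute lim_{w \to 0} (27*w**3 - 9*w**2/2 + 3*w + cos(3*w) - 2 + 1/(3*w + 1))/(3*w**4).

Substitution gives 0/0; apply L'Hôpital's rule 4 times.
After differentiating numerator and denominator 4 times the quotient is (81*cos(3*w) + 1944/(3*w + 1)^5)/(72); at w = 0 this is 225/8.

225/8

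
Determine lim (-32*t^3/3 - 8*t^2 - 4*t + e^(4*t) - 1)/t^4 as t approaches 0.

32/3

Direct substitution gives 0/0.
Apply L'Hôpital: lim (-32*t^2 - 16*t + 4*e^(4*t) - 4)/(4*t^3), still 0/0.
Apply L'Hôpital: lim (-64*t + 16*e^(4*t) - 16)/(12*t^2), still 0/0.
Apply L'Hôpital: lim (64*e^(4*t) - 64)/(24*t), still 0/0.
After 4 applications of L'Hôpital's rule the quotient is (256*e^(4*t))/(24); substituting t = 0 gives 32/3.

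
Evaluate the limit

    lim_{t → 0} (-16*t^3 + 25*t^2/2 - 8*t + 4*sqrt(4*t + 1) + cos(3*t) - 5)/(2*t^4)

-293/16

Substitution gives 0/0; apply L'Hôpital's rule 4 times.
After differentiating numerator and denominator 4 times the quotient is (81*cos(3*t) - 960/(4*t + 1)^(7/2))/(48); at t = 0 this is -293/16.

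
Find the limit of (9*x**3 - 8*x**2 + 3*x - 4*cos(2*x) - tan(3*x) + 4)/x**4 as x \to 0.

Substitution gives 0/0; apply L'Hôpital's rule 4 times.
After differentiating numerator and denominator 4 times the quotient is (-64*cos(2*x) - 1944*tan(3*x)^5 - 3240*tan(3*x)^3 - 1296*tan(3*x))/(24); at x = 0 this is -8/3.

-8/3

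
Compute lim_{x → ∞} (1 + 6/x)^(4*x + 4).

Write it as [(1 + 6/x)^x]^(4) · (1 + 6/x)^(4). The bracketed term tends to e^(6) and the second factor to 1, so the limit is e^(24).

e^(24)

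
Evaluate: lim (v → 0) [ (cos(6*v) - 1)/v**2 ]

-18

Direct substitution gives 0/0.
Apply L'Hôpital: lim (-6*sin(6*v))/(2*v), still 0/0.
After 2 applications of L'Hôpital's rule the quotient is (-36*cos(6*v))/(2); substituting v = 0 gives -18.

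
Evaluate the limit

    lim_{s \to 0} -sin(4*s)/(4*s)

-1

Substitution gives 0/0.
Write it as (4/(-4))·sin(4s)/(4s); since sin(u)/u → 1, the limit is -1.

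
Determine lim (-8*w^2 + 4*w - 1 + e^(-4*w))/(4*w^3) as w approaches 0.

-8/3

Direct substitution gives 0/0.
Apply L'Hôpital: lim (-16*w + 4 - 4*e^(-4*w))/(12*w^2), still 0/0.
Apply L'Hôpital: lim (-16 + 16*e^(-4*w))/(24*w), still 0/0.
After 3 applications of L'Hôpital's rule the quotient is (-64*e^(-4*w))/(24); substituting w = 0 gives -8/3.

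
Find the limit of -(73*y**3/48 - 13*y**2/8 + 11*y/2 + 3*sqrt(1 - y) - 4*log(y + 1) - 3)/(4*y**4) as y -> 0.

-113/512

Substitution gives 0/0 (the numerator vanishes to order 4).
Expand each term to order y^4: the coefficient of y^4 in -4·ln(1 + y) is 1 and in 3·√(1 - y) is -15/128.
Lower-order terms cancel with the polynomial part, so the numerator is (113/128)·y^4 + o(y^4), and the limit is (113/128)/(-4) = -113/512.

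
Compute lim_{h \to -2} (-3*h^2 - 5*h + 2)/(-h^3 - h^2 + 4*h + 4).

-7/4

At h = -2 both the top and bottom vanish — a removable singularity. Factoring out (h + 2) from each leaves (1 - 3*h)/(-h^2 + h + 2), which at h = -2 equals -7/4.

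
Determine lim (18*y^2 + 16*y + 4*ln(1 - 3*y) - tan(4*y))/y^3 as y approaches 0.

Substitution gives 0/0 (the numerator vanishes to order 3).
Expand each term to order y^3: the coefficient of y^3 in 4·ln(1 - 3y) is -36 and in −tan(4y) is -64/3.
Lower-order terms cancel with the polynomial part, so the numerator is (-172/3)·y^3 + o(y^3), and the limit is (-172/3)/(1) = -172/3.

-172/3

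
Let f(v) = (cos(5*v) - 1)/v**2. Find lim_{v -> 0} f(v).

-25/2

Direct substitution gives 0/0.
Apply L'Hôpital: lim (-5*sin(5*v))/(2*v), still 0/0.
After 2 applications of L'Hôpital's rule the quotient is (-25*cos(5*v))/(2); substituting v = 0 gives -25/2.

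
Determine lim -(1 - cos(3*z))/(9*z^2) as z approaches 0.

Substitution gives 0/0.
Use (1 − cos u)/u² → 1/2 with u = 3z: the limit is 3²/(2·(-9)) = -1/2.

-1/2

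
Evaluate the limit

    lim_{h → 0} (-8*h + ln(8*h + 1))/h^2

-32

Direct substitution gives 0/0.
Apply L'Hôpital: lim (-8 + 8/(8*h + 1))/(2*h), still 0/0.
After 2 applications of L'Hôpital's rule the quotient is (-64/(8*h + 1)^2)/(2); substituting h = 0 gives -32.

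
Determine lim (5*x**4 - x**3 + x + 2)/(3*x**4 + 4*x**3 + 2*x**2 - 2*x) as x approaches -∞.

5/3

Numerator and denominator both have degree 4.
Dividing every term by x^4, all lower-order terms vanish and the limit is the ratio of leading coefficients, 5/(3) = 5/3.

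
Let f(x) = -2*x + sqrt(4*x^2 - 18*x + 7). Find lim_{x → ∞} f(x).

-9/2

This has the form ∞ − ∞. Multiply and divide by the conjugate √(4*x^2 - 18*x + 7) + 2x.
That gives (-18x + 7) / (√(4*x^2 - 18*x + 7) + 2x).
Divide numerator and denominator by x: the limit is -18/(2·2) = -9/2.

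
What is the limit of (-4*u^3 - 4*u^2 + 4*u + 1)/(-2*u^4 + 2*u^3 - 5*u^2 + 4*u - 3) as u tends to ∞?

0

The denominator has degree 4 and the numerator degree 3. Dividing numerator and denominator by u^4 sends every term to 0 except the leading denominator term, so the limit is 0.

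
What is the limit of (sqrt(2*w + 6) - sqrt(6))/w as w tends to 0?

Substitution gives 0/0. Multiply numerator and denominator by the conjugate √(6 + 2w) + √6.
The numerator becomes (6 + 2w) − 6 = 2w, so the expression simplifies to 2/(√(6 + 2w) + √6).
Letting w → 0 gives 2/(2√6) = √(6)/6.

√(6)/6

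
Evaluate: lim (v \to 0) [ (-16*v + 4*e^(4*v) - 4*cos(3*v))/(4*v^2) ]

Substitution gives 0/0 (the numerator vanishes to order 2).
Expand each term to order v^2: the coefficient of v^2 in 4·e^(4v) is 32 and in -4·cos(3v) is 18.
Lower-order terms cancel with the polynomial part, so the numerator is (50)·v^2 + o(v^2), and the limit is (50)/(4) = 25/2.

25/2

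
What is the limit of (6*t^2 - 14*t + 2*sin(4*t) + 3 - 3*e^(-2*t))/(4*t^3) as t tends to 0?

Substitution gives 0/0; apply L'Hôpital's rule 3 times.
After differentiating numerator and denominator 3 times the quotient is (-128*cos(4*t) + 24*e^(-2*t))/(24); at t = 0 this is -13/3.

-13/3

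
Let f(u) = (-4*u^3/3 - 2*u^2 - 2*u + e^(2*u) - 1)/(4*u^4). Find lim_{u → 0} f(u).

Direct substitution gives 0/0.
Apply L'Hôpital: lim (-4*u^2 - 4*u + 2*e^(2*u) - 2)/(16*u^3), still 0/0.
Apply L'Hôpital: lim (-8*u + 4*e^(2*u) - 4)/(48*u^2), still 0/0.
Apply L'Hôpital: lim (8*e^(2*u) - 8)/(96*u), still 0/0.
After 4 applications of L'Hôpital's rule the quotient is (16*e^(2*u))/(96); substituting u = 0 gives 1/6.

1/6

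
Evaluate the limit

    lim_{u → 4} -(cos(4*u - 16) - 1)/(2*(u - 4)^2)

Direct substitution gives 0/0.
Apply L'Hôpital: lim (-4*sin(4*u - 16))/(16 - 4*u), still 0/0.
After 2 applications of L'Hôpital's rule the quotient is (-16*cos(4*u - 16))/(-4); substituting u = 4 gives 4.

4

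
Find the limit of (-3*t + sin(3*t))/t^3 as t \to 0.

-9/2

Direct substitution gives 0/0.
Apply L'Hôpital: lim (3*cos(3*t) - 3)/(3*t^2), still 0/0.
Apply L'Hôpital: lim (-9*sin(3*t))/(6*t), still 0/0.
After 3 applications of L'Hôpital's rule the quotient is (-27*cos(3*t))/(6); substituting t = 0 gives -9/2.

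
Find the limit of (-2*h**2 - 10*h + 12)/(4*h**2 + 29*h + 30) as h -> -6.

Direct substitution gives 0/0, so factor. Both numerator and denominator have (h + 6) as a factor.
After cancelling, the expression reduces to (2 - 2*h)/(4*h + 5).
Substituting h = -6 gives -14/19.

-14/19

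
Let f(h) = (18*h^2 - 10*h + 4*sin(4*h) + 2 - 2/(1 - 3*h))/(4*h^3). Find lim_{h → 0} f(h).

Substitution gives 0/0 (the numerator vanishes to order 3).
Expand each term to order h^3: the coefficient of h^3 in 4·sin(4h) is -128/3 and in -2·1/(1 - 3h) is -54.
Lower-order terms cancel with the polynomial part, so the numerator is (-290/3)·h^3 + o(h^3), and the limit is (-290/3)/(4) = -145/6.

-145/6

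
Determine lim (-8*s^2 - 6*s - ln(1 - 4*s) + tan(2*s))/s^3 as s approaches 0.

Substitution gives 0/0 (the numerator vanishes to order 3).
Expand each term to order s^3: the coefficient of s^3 in −ln(1 - 4s) is 64/3 and in tan(2s) is 8/3.
Lower-order terms cancel with the polynomial part, so the numerator is (24)·s^3 + o(s^3), and the limit is (24)/(1) = 24.

24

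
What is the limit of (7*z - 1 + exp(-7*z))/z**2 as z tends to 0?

49/2

Direct substitution gives 0/0.
Apply L'Hôpital: lim (7 - 7*e^(-7*z))/(2*z), still 0/0.
After 2 applications of L'Hôpital's rule the quotient is (49*e^(-7*z))/(2); substituting z = 0 gives 49/2.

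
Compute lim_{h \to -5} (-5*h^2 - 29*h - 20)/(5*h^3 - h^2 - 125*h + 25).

At h = -5 both the top and bottom vanish — a removable singularity. Factoring out (h + 5) from each leaves (-5*h - 4)/(5*h^2 - 26*h + 5), which at h = -5 equals 21/260.

21/260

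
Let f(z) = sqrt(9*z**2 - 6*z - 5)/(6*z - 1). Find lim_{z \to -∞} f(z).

For large |z|, √(9*z^2 - 6*z - 5) ≈ √9·|z| and the denominator ≈ 6z.
Since z → −∞, |z| = −z, giving −√9/(6) = -1/2.

-1/2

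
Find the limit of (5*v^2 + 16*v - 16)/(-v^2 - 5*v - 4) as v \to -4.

Since v = -4 makes numerator and denominator zero, (v + 4) divides both.
Cancelling it gives (5*v - 4)/(-v - 1); now plug in v = -4 to get -8.

-8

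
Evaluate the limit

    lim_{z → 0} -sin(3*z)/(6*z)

Substitution gives 0/0.
Write it as (3/(-6))·sin(3z)/(3z); since sin(u)/u → 1, the limit is -1/2.

-1/2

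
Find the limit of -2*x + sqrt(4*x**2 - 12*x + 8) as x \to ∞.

This has the form ∞ − ∞. Multiply and divide by the conjugate √(4*x^2 - 12*x + 8) + 2x.
That gives (-12x + 8) / (√(4*x^2 - 12*x + 8) + 2x).
Divide numerator and denominator by x: the limit is -12/(2·2) = -3.

-3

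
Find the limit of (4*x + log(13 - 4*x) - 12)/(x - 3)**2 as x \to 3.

Direct substitution gives 0/0.
Apply L'Hôpital: lim (4 - 4/(13 - 4*x))/(2*x - 6), still 0/0.
After 2 applications of L'Hôpital's rule the quotient is (-16/(13 - 4*x)^2)/(2); substituting x = 3 gives -8.

-8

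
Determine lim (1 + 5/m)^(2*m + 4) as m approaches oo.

e^(10)

Let L be the limit and take ln: ln L = lim (2m + 4)·ln(1 + 5/m) = lim (2m + 4)·(5/m + O(1/m²)) = 10.
Hence L = e^(10).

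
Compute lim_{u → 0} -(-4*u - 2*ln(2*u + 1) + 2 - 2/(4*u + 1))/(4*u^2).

7

Substitution gives 0/0; apply L'Hôpital's rule 2 times.
After differentiating numerator and denominator 2 times the quotient is (-64/(4*u + 1)^3 + 8/(2*u + 1)^2)/(-8); at u = 0 this is 7.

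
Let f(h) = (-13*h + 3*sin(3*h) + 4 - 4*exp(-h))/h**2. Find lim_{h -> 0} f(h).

-2

Substitution gives 0/0; apply L'Hôpital's rule 2 times.
After differentiating numerator and denominator 2 times the quotient is (-27*sin(3*h) - 4*e^(-h))/(2); at h = 0 this is -2.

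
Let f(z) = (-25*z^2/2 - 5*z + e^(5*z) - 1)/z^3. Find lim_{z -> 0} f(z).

Direct substitution gives 0/0.
Apply L'Hôpital: lim (-25*z + 5*e^(5*z) - 5)/(3*z^2), still 0/0.
Apply L'Hôpital: lim (25*e^(5*z) - 25)/(6*z), still 0/0.
After 3 applications of L'Hôpital's rule the quotient is (125*e^(5*z))/(6); substituting z = 0 gives 125/6.

125/6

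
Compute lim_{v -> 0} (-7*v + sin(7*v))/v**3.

Direct substitution gives 0/0.
Apply L'Hôpital: lim (7*cos(7*v) - 7)/(3*v^2), still 0/0.
Apply L'Hôpital: lim (-49*sin(7*v))/(6*v), still 0/0.
After 3 applications of L'Hôpital's rule the quotient is (-343*cos(7*v))/(6); substituting v = 0 gives -343/6.

-343/6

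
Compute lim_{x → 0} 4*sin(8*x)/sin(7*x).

Substitution gives 0/0.
Divide numerator and denominator by x: sin(8x)/x → 8 and sin(7x)/x → 7, so the limit is 4·8/7 = 32/7.

32/7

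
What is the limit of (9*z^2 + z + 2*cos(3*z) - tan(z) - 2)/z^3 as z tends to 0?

-1/3

Substitution gives 0/0; apply L'Hôpital's rule 3 times.
After differentiating numerator and denominator 3 times the quotient is (54*sin(3*z) - 6*tan(z)^4 - 8*tan(z)^2 - 2)/(6); at z = 0 this is -1/3.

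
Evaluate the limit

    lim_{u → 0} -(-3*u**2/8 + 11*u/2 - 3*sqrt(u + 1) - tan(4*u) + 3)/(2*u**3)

Substitution gives 0/0 (the numerator vanishes to order 3).
Expand each term to order u^3: the coefficient of u^3 in −tan(4u) is -64/3 and in -3·√(1 + u) is -3/16.
Lower-order terms cancel with the polynomial part, so the numerator is (-1033/48)·u^3 + o(u^3), and the limit is (-1033/48)/(-2) = 1033/96.

1033/96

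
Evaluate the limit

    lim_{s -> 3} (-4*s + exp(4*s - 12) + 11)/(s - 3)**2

8

Direct substitution gives 0/0.
Apply L'Hôpital: lim (4*e^(4*s - 12) - 4)/(2*s - 6), still 0/0.
After 2 applications of L'Hôpital's rule the quotient is (16*e^(4*s - 12))/(2); substituting s = 3 gives 8.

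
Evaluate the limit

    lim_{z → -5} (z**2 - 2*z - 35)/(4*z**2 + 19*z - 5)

Direct substitution gives 0/0, so factor. Both numerator and denominator have (z + 5) as a factor.
After cancelling, the expression reduces to (z - 7)/(4*z - 1).
Substituting z = -5 gives 4/7.

4/7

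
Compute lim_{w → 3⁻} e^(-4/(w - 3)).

As w → 3⁻, -4/(w - 3) → +∞, so e^(-4/(w - 3)) → ∞.

∞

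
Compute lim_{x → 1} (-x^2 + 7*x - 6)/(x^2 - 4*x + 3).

At x = 1 both the top and bottom vanish — a removable singularity. Factoring out (x - 1) from each leaves (6 - x)/(x - 3), which at x = 1 equals -5/2.

-5/2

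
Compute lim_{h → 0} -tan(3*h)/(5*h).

Substitution gives 0/0.
Since tan(u)/u → 1 as u → 0, tan(3h)/(3h) → 1 and the limit is 3/(-5) = -3/5.

-3/5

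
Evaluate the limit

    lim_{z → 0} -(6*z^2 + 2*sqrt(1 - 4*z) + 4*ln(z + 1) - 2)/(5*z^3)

Substitution gives 0/0 (the numerator vanishes to order 3).
Expand each term to order z^3: the coefficient of z^3 in 2·√(1 - 4z) is -8 and in 4·ln(1 + z) is 4/3.
Lower-order terms cancel with the polynomial part, so the numerator is (-20/3)·z^3 + o(z^3), and the limit is (-20/3)/(-5) = 4/3.

4/3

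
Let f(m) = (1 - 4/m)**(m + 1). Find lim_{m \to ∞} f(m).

The base → 1 and the exponent → ∞: a 1^∞ form.
Take logarithms: (m + 1)·ln(1 - 4/m). Since ln(1+u) ~ u for small u, this behaves like (m)·(-4/m) → -4.
So the limit is e^(-4).

e^(-4)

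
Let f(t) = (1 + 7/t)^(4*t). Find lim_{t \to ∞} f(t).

The base → 1 and the exponent → ∞: a 1^∞ form.
Take logarithms: (4t)·ln(1 + 7/t). Since ln(1+u) ~ u for small u, this behaves like (4t)·(7/t) → 28.
So the limit is e^(28).

e^(28)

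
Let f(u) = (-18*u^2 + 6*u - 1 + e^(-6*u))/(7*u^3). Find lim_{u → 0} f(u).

-36/7

Direct substitution gives 0/0.
Apply L'Hôpital: lim (-36*u + 6 - 6*e^(-6*u))/(21*u^2), still 0/0.
Apply L'Hôpital: lim (-36 + 36*e^(-6*u))/(42*u), still 0/0.
After 3 applications of L'Hôpital's rule the quotient is (-216*e^(-6*u))/(42); substituting u = 0 gives -36/7.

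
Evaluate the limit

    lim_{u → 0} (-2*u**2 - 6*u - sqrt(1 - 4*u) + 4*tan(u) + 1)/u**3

Substitution gives 0/0; apply L'Hôpital's rule 3 times.
After differentiating numerator and denominator 3 times the quotient is (24*tan(u)^2/cos(u)^2 + 8/cos(u)^2 + 24/(1 - 4*u)^(5/2))/(6); at u = 0 this is 16/3.

16/3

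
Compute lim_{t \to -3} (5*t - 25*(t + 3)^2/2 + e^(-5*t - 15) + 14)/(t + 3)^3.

-125/6

Direct substitution gives 0/0.
Apply L'Hôpital: lim (-25*t - 5*e^(-5*t - 15) - 70)/(3*(t + 3)^2), still 0/0.
Apply L'Hôpital: lim (25*e^(-5*t - 15) - 25)/(6*t + 18), still 0/0.
After 3 applications of L'Hôpital's rule the quotient is (-125*e^(-5*t - 15))/(6); substituting t = -3 gives -125/6.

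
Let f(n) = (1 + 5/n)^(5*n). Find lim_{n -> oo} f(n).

e^(25)

Write it as [(1 + 5/n)^n]^(5) · (1 + 5/n)^(0). The bracketed term tends to e^(5) and the second factor to 1, so the limit is e^(25).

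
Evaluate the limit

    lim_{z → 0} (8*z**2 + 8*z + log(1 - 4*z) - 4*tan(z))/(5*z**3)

Substitution gives 0/0; apply L'Hôpital's rule 3 times.
After differentiating numerator and denominator 3 times the quotient is (16/cos(z)^2 - 24/cos(z)^4 + 128/(4*z - 1)^3)/(30); at z = 0 this is -68/15.

-68/15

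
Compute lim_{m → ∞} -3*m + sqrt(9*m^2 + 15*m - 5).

An ∞ − ∞ form. Rationalising with the conjugate, the difference becomes (15m - 5) / (√(9*m^2 + 15*m - 5) + 3m).
For large m the denominator behaves like 2·3m, so the quotient tends to 15/6 = 5/2.

5/2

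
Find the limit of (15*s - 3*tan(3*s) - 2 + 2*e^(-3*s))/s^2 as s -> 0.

9

Substitution gives 0/0; apply L'Hôpital's rule 2 times.
After differentiating numerator and denominator 2 times the quotient is (-54*tan(3*s)/cos(3*s)^2 + 18*e^(-3*s))/(2); at s = 0 this is 9.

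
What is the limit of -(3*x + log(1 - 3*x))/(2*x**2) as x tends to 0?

Direct substitution gives 0/0.
Apply L'Hôpital: lim (3 - 3/(1 - 3*x))/(-4*x), still 0/0.
After 2 applications of L'Hôpital's rule the quotient is (-9/(1 - 3*x)^2)/(-4); substituting x = 0 gives 9/4.

9/4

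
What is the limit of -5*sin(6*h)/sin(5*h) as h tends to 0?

Substitution gives 0/0.
Divide numerator and denominator by h: sin(6h)/h → 6 and sin(5h)/h → 5, so the limit is -5·6/5 = -6.

-6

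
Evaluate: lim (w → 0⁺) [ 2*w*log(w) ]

This is a 0·(−∞) form. Rewrite as 2·ln(w) / w^(−1) and apply L'Hôpital:
the derivative quotient is 2·(1/w) / (−1·w^(−2)) = (-2/1)·w^1 → 0.

0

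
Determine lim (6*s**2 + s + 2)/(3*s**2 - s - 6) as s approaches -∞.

2

Numerator and denominator both have degree 2.
Dividing every term by s^2, all lower-order terms vanish and the limit is the ratio of leading coefficients, 6/(3) = 2.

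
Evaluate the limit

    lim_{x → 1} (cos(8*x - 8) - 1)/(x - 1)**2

-32

Direct substitution gives 0/0.
Apply L'Hôpital: lim (-8*sin(8*x - 8))/(2*x - 2), still 0/0.
After 2 applications of L'Hôpital's rule the quotient is (-64*cos(8*x - 8))/(2); substituting x = 1 gives -32.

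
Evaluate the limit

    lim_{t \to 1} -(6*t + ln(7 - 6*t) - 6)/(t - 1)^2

Direct substitution gives 0/0.
Apply L'Hôpital: lim (6 - 6/(7 - 6*t))/(2 - 2*t), still 0/0.
After 2 applications of L'Hôpital's rule the quotient is (-36/(7 - 6*t)^2)/(-2); substituting t = 1 gives 18.

18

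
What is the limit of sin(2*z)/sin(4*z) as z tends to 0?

1/2

Substitution gives 0/0.
Divide numerator and denominator by z: sin(2z)/z → 2 and sin(4z)/z → 4, so the limit is 1·2/4 = 1/2.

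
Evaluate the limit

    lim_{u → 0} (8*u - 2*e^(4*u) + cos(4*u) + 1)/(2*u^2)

Substitution gives 0/0; apply L'Hôpital's rule 2 times.
After differentiating numerator and denominator 2 times the quotient is (-32*e^(4*u) - 16*cos(4*u))/(4); at u = 0 this is -12.

-12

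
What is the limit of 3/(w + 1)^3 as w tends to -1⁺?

∞

As w → -1⁺, (w + 1) → 0⁺, so (w + 1)^3 → 0⁺ and 3/(w + 1)^3 → ∞.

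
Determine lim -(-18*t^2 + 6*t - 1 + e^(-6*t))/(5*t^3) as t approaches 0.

36/5

Direct substitution gives 0/0.
Apply L'Hôpital: lim (-36*t + 6 - 6*e^(-6*t))/(-15*t^2), still 0/0.
Apply L'Hôpital: lim (-36 + 36*e^(-6*t))/(-30*t), still 0/0.
After 3 applications of L'Hôpital's rule the quotient is (-216*e^(-6*t))/(-30); substituting t = 0 gives 36/5.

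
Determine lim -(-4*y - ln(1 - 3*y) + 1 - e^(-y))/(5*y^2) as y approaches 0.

Substitution gives 0/0 (the numerator vanishes to order 2).
Expand each term to order y^2: the coefficient of y^2 in −ln(1 - 3y) is 9/2 and in −e^(-y) is -1/2.
Lower-order terms cancel with the polynomial part, so the numerator is (4)·y^2 + o(y^2), and the limit is (4)/(-5) = -4/5.

-4/5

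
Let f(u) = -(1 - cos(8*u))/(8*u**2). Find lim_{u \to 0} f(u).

Substitution gives 0/0.
Use (1 − cos θ)/θ² → 1/2 with θ = 8u: the limit is 8²/(2·(-8)) = -4.

-4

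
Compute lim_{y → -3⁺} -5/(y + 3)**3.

As y → -3⁺, (y + 3) → 0⁺, so (y + 3)^3 → 0⁺ and -5/(y + 3)^3 → -∞.

-∞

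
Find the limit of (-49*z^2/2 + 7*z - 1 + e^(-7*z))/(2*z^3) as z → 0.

Direct substitution gives 0/0.
Apply L'Hôpital: lim (-49*z + 7 - 7*e^(-7*z))/(6*z^2), still 0/0.
Apply L'Hôpital: lim (-49 + 49*e^(-7*z))/(12*z), still 0/0.
After 3 applications of L'Hôpital's rule the quotient is (-343*e^(-7*z))/(12); substituting z = 0 gives -343/12.

-343/12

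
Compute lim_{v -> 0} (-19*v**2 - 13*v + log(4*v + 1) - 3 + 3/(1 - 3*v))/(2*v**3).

307/6

Substitution gives 0/0; apply L'Hôpital's rule 3 times.
After differentiating numerator and denominator 3 times the quotient is (128/(4*v + 1)^3 + 486/(3*v - 1)^4)/(12); at v = 0 this is 307/6.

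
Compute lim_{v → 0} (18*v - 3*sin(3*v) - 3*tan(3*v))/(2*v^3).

Substitution gives 0/0; apply L'Hôpital's rule 3 times.
After differentiating numerator and denominator 3 times the quotient is (81*cos(3*v) - 486*tan(3*v)^4 - 648*tan(3*v)^2 - 162)/(12); at v = 0 this is -27/4.

-27/4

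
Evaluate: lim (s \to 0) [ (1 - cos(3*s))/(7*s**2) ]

9/14

Substitution gives 0/0.
Use (1 − cos u)/u² → 1/2 with u = 3s: the limit is 3²/(2·7) = 9/14.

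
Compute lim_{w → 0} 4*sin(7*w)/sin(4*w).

Substitution gives 0/0.
Divide numerator and denominator by w: sin(7w)/w → 7 and sin(4w)/w → 4, so the limit is 4·7/4 = 7.

7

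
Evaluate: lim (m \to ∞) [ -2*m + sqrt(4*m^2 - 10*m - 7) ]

This has the form ∞ − ∞. Multiply and divide by the conjugate √(4*m^2 - 10*m - 7) + 2m.
That gives (-10m - 7) / (√(4*m^2 - 10*m - 7) + 2m).
Divide numerator and denominator by m: the limit is -10/(2·2) = -5/2.

-5/2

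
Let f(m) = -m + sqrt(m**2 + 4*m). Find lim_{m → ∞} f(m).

2

An ∞ − ∞ form. Rationalising with the conjugate, the difference becomes (4m) / (√(m^2 + 4*m) + m).
For large m the denominator behaves like 2·m, so the quotient tends to 4/2 = 2.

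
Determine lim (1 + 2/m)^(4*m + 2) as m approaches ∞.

Let L be the limit and take ln: ln L = lim (4m + 2)·ln(1 + 2/m) = lim (4m + 2)·(2/m + O(1/m²)) = 8.
Hence L = e^(8).

e^(8)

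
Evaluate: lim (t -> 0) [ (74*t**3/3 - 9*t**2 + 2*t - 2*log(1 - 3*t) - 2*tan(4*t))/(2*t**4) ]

Substitution gives 0/0; apply L'Hôpital's rule 4 times.
After differentiating numerator and denominator 4 times the quotient is (-4096*tan(4*t)^3/cos(4*t)^2 - 8192*tan(4*t)/cos(4*t)^4 + 972/(3*t - 1)^4)/(48); at t = 0 this is 81/4.

81/4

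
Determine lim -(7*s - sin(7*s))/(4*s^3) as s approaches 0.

-343/24

Direct substitution gives 0/0.
Apply L'Hôpital: lim (7 - 7*cos(7*s))/(-12*s^2), still 0/0.
Apply L'Hôpital: lim (49*sin(7*s))/(-24*s), still 0/0.
After 3 applications of L'Hôpital's rule the quotient is (343*cos(7*s))/(-24); substituting s = 0 gives -343/24.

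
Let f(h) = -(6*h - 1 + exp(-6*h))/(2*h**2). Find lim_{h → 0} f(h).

Direct substitution gives 0/0.
Apply L'Hôpital: lim (6 - 6*e^(-6*h))/(-4*h), still 0/0.
After 2 applications of L'Hôpital's rule the quotient is (36*e^(-6*h))/(-4); substituting h = 0 gives -9.

-9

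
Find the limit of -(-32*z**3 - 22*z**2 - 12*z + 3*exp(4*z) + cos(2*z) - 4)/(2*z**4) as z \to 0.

Substitution gives 0/0 (the numerator vanishes to order 4).
Expand each term to order z^4: the coefficient of z^4 in 3·e^(4z) is 32 and in cos(2z) is 2/3.
Lower-order terms cancel with the polynomial part, so the numerator is (98/3)·z^4 + o(z^4), and the limit is (98/3)/(-2) = -49/3.

-49/3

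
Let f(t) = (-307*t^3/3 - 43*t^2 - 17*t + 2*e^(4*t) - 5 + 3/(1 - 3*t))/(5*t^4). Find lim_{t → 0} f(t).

793/15

Substitution gives 0/0; apply L'Hôpital's rule 4 times.
After differentiating numerator and denominator 4 times the quotient is (512*e^(4*t) - 5832/(3*t - 1)^5)/(120); at t = 0 this is 793/15.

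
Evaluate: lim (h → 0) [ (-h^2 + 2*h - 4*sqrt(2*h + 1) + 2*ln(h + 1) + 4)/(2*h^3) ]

Substitution gives 0/0; apply L'Hôpital's rule 3 times.
After differentiating numerator and denominator 3 times the quotient is (-12/(2*h + 1)^(5/2) + 4/(h + 1)^3)/(12); at h = 0 this is -2/3.

-2/3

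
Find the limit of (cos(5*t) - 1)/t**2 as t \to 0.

-25/2

Direct substitution gives 0/0.
Apply L'Hôpital: lim (-5*sin(5*t))/(2*t), still 0/0.
After 2 applications of L'Hôpital's rule the quotient is (-25*cos(5*t))/(2); substituting t = 0 gives -25/2.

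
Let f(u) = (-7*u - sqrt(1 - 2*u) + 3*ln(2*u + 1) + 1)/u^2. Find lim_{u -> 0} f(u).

Substitution gives 0/0; apply L'Hôpital's rule 2 times.
After differentiating numerator and denominator 2 times the quotient is (-12/(2*u + 1)^2 + (1 - 2*u)^(-3/2))/(2); at u = 0 this is -11/2.

-11/2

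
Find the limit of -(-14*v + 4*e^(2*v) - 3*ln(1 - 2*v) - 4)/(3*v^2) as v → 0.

-14/3

Substitution gives 0/0; apply L'Hôpital's rule 2 times.
After differentiating numerator and denominator 2 times the quotient is (16*e^(2*v) + 12/(2*v - 1)^2)/(-6); at v = 0 this is -14/3.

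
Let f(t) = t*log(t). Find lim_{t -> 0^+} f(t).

0

This is a 0·(−∞) form. Rewrite as 1·ln(t) / t^(−1) and apply L'Hôpital:
the derivative quotient is 1·(1/t) / (−1·t^(−2)) = (-1/1)·t^1 → 0.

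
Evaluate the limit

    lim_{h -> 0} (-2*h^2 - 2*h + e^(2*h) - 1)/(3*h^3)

Direct substitution gives 0/0.
Apply L'Hôpital: lim (-4*h + 2*e^(2*h) - 2)/(9*h^2), still 0/0.
Apply L'Hôpital: lim (4*e^(2*h) - 4)/(18*h), still 0/0.
After 3 applications of L'Hôpital's rule the quotient is (8*e^(2*h))/(18); substituting h = 0 gives 4/9.

4/9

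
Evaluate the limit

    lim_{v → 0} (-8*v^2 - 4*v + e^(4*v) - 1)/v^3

Direct substitution gives 0/0.
Apply L'Hôpital: lim (-16*v + 4*e^(4*v) - 4)/(3*v^2), still 0/0.
Apply L'Hôpital: lim (16*e^(4*v) - 16)/(6*v), still 0/0.
After 3 applications of L'Hôpital's rule the quotient is (64*e^(4*v))/(6); substituting v = 0 gives 32/3.

32/3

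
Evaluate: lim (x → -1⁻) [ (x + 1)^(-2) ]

∞

As x → -1⁻, (x + 1) → 0⁻, so (x + 1)^2 → 0⁺ and 1/(x + 1)^2 → ∞.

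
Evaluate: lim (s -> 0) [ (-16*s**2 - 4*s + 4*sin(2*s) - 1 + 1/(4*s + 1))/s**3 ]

-208/3

Substitution gives 0/0; apply L'Hôpital's rule 3 times.
After differentiating numerator and denominator 3 times the quotient is (-32*cos(2*s) - 384/(4*s + 1)^4)/(6); at s = 0 this is -208/3.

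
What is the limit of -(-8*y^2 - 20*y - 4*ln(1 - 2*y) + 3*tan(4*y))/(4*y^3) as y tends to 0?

Substitution gives 0/0; apply L'Hôpital's rule 3 times.
After differentiating numerator and denominator 3 times the quotient is (1152*tan(4*y)^2/cos(4*y)^2 + 384/cos(4*y)^2 - 64/(2*y - 1)^3)/(-24); at y = 0 this is -56/3.

-56/3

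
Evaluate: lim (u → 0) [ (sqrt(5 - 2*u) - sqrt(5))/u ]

A 0/0 form; rationalise with √(5 - 2u) + √5. This collapses the numerator to -2u, leaving -2/(√(5 - 2u) + √5) → -2/(2√5) = -√(5)/5.

-√(5)/5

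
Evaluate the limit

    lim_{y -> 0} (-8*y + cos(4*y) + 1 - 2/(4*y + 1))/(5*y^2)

-8

Substitution gives 0/0 (the numerator vanishes to order 2).
Expand each term to order y^2: the coefficient of y^2 in cos(4y) is -8 and in -2·1/(1 + 4y) is -32.
Lower-order terms cancel with the polynomial part, so the numerator is (-40)·y^2 + o(y^2), and the limit is (-40)/(5) = -8.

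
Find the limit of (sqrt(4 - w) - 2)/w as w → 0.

-1/4

A 0/0 form; rationalise with √(4 - w) + √4. This collapses the numerator to -w, leaving -1/(√(4 - w) + √4) → -1/(2√4) = -1/4.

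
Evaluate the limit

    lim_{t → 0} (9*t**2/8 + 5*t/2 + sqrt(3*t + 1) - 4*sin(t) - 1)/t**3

Substitution gives 0/0 (the numerator vanishes to order 3).
Expand each term to order t^3: the coefficient of t^3 in -4·sin(t) is 2/3 and in √(1 + 3t) is 27/16.
Lower-order terms cancel with the polynomial part, so the numerator is (113/48)·t^3 + o(t^3), and the limit is (113/48)/(1) = 113/48.

113/48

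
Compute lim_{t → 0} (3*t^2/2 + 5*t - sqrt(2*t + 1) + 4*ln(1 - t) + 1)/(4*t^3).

Substitution gives 0/0; apply L'Hôpital's rule 3 times.
After differentiating numerator and denominator 3 times the quotient is (-3/(2*t + 1)^(5/2) + 8/(t - 1)^3)/(24); at t = 0 this is -11/24.

-11/24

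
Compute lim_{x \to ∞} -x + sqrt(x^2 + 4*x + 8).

2

An ∞ − ∞ form. Rationalising with the conjugate, the difference becomes (4x + 8) / (√(x^2 + 4*x + 8) + x).
For large x the denominator behaves like 2·x, so the quotient tends to 4/2 = 2.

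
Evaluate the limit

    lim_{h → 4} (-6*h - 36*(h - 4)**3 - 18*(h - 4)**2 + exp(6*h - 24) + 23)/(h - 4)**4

54

Direct substitution gives 0/0.
Apply L'Hôpital: lim (-36*h - 108*(h - 4)^2 + 6*e^(6*h - 24) + 138)/(4*(h - 4)^3), still 0/0.
Apply L'Hôpital: lim (-216*h + 36*e^(6*h - 24) + 828)/(12*(h - 4)^2), still 0/0.
Apply L'Hôpital: lim (216*e^(6*h - 24) - 216)/(24*h - 96), still 0/0.
After 4 applications of L'Hôpital's rule the quotient is (1296*e^(6*h - 24))/(24); substituting h = 4 gives 54.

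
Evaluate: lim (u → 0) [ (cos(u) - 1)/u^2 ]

Direct substitution gives 0/0.
Apply L'Hôpital: lim (-sin(u))/(2*u), still 0/0.
After 2 applications of L'Hôpital's rule the quotient is (-cos(u))/(2); substituting u = 0 gives -1/2.

-1/2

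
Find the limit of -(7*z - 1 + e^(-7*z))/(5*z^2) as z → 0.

-49/10

Direct substitution gives 0/0.
Apply L'Hôpital: lim (7 - 7*e^(-7*z))/(-10*z), still 0/0.
After 2 applications of L'Hôpital's rule the quotient is (49*e^(-7*z))/(-10); substituting z = 0 gives -49/10.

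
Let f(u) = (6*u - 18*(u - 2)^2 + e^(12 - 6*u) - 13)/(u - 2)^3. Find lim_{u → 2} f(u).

Direct substitution gives 0/0.
Apply L'Hôpital: lim (-36*u - 6*e^(12 - 6*u) + 78)/(3*(u - 2)^2), still 0/0.
Apply L'Hôpital: lim (36*e^(12 - 6*u) - 36)/(6*u - 12), still 0/0.
After 3 applications of L'Hôpital's rule the quotient is (-216*e^(12 - 6*u))/(6); substituting u = 2 gives -36.

-36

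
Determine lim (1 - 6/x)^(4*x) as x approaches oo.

The base → 1 and the exponent → ∞: a 1^∞ form.
Take logarithms: (4x)·ln(1 - 6/x). Since ln(1+u) ~ u for small u, this behaves like (4x)·(-6/x) → -24.
So the limit is e^(-24).

e^(-24)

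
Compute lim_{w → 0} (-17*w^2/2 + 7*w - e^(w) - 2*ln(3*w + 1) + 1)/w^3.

-109/6

Substitution gives 0/0; apply L'Hôpital's rule 3 times.
After differentiating numerator and denominator 3 times the quotient is (-e^(w) - 108/(3*w + 1)^3)/(6); at w = 0 this is -109/6.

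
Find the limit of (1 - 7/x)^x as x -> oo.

Write it as [(1 - 7/x)^x]^(1) · (1 - 7/x)^(0). The bracketed term tends to e^(-7) and the second factor to 1, so the limit is e^(-7).

e^(-7)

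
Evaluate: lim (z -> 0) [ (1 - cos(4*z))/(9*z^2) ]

Substitution gives 0/0.
Use (1 − cos u)/u² → 1/2 with u = 4z: the limit is 4²/(2·9) = 8/9.

8/9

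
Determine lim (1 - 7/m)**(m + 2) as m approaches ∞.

The base → 1 and the exponent → ∞: a 1^∞ form.
Take logarithms: (m + 2)·ln(1 - 7/m). Since ln(1+u) ~ u for small u, this behaves like (m)·(-7/m) → -7.
So the limit is e^(-7).

e^(-7)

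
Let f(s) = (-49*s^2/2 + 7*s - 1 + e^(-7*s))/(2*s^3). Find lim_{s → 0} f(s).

Direct substitution gives 0/0.
Apply L'Hôpital: lim (-49*s + 7 - 7*e^(-7*s))/(6*s^2), still 0/0.
Apply L'Hôpital: lim (-49 + 49*e^(-7*s))/(12*s), still 0/0.
After 3 applications of L'Hôpital's rule the quotient is (-343*e^(-7*s))/(12); substituting s = 0 gives -343/12.

-343/12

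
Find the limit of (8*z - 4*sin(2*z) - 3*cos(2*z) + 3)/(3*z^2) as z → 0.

2

Substitution gives 0/0; apply L'Hôpital's rule 2 times.
After differentiating numerator and denominator 2 times the quotient is (16*sin(2*z) + 12*cos(2*z))/(6); at z = 0 this is 2.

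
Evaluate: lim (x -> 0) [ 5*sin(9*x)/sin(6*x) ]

15/2

Substitution gives 0/0.
Divide numerator and denominator by x: sin(9x)/x → 9 and sin(6x)/x → 6, so the limit is 5·9/6 = 15/2.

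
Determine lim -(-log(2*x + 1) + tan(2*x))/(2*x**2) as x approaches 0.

-1

Substitution gives 0/0 (the numerator vanishes to order 2).
Expand each term to order x^2: the coefficient of x^2 in −ln(1 + 2x) is 2 and in tan(2x) is 0.
Lower-order terms cancel with the polynomial part, so the numerator is (2)·x^2 + o(x^2), and the limit is (2)/(-2) = -1.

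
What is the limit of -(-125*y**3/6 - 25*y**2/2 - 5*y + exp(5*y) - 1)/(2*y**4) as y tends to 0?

Direct substitution gives 0/0.
Apply L'Hôpital: lim (-125*y^2/2 - 25*y + 5*e^(5*y) - 5)/(-8*y^3), still 0/0.
Apply L'Hôpital: lim (-125*y + 25*e^(5*y) - 25)/(-24*y^2), still 0/0.
Apply L'Hôpital: lim (125*e^(5*y) - 125)/(-48*y), still 0/0.
After 4 applications of L'Hôpital's rule the quotient is (625*e^(5*y))/(-48); substituting y = 0 gives -625/48.

-625/48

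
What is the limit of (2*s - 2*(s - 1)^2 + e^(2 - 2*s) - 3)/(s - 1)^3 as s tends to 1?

-4/3

Direct substitution gives 0/0.
Apply L'Hôpital: lim (-4*s - 2*e^(2 - 2*s) + 6)/(3*(s - 1)^2), still 0/0.
Apply L'Hôpital: lim (4*e^(2 - 2*s) - 4)/(6*s - 6), still 0/0.
After 3 applications of L'Hôpital's rule the quotient is (-8*e^(2 - 2*s))/(6); substituting s = 1 gives -4/3.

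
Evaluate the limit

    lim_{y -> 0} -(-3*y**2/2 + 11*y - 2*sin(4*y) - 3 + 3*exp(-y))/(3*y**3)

Substitution gives 0/0 (the numerator vanishes to order 3).
Expand each term to order y^3: the coefficient of y^3 in 3·e^(-y) is -1/2 and in -2·sin(4y) is 64/3.
Lower-order terms cancel with the polynomial part, so the numerator is (125/6)·y^3 + o(y^3), and the limit is (125/6)/(-3) = -125/18.

-125/18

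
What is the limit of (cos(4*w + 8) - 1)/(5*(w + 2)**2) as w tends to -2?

-8/5

Direct substitution gives 0/0.
Apply L'Hôpital: lim (-4*sin(4*w + 8))/(10*w + 20), still 0/0.
After 2 applications of L'Hôpital's rule the quotient is (-16*cos(4*w + 8))/(10); substituting w = -2 gives -8/5.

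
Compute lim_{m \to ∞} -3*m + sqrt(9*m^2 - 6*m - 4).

-1

This has the form ∞ − ∞. Multiply and divide by the conjugate √(9*m^2 - 6*m - 4) + 3m.
That gives (-6m - 4) / (√(9*m^2 - 6*m - 4) + 3m).
Divide numerator and denominator by m: the limit is -6/(2·3) = -1.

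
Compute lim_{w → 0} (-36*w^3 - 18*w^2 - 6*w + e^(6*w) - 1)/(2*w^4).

Direct substitution gives 0/0.
Apply L'Hôpital: lim (-108*w^2 - 36*w + 6*e^(6*w) - 6)/(8*w^3), still 0/0.
Apply L'Hôpital: lim (-216*w + 36*e^(6*w) - 36)/(24*w^2), still 0/0.
Apply L'Hôpital: lim (216*e^(6*w) - 216)/(48*w), still 0/0.
After 4 applications of L'Hôpital's rule the quotient is (1296*e^(6*w))/(48); substituting w = 0 gives 27.

27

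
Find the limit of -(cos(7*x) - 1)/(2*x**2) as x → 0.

Direct substitution gives 0/0.
Apply L'Hôpital: lim (-7*sin(7*x))/(-4*x), still 0/0.
After 2 applications of L'Hôpital's rule the quotient is (-49*cos(7*x))/(-4); substituting x = 0 gives 49/4.

49/4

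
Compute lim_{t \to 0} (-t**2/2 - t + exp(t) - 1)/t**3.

Direct substitution gives 0/0.
Apply L'Hôpital: lim (-t + e^(t) - 1)/(3*t^2), still 0/0.
Apply L'Hôpital: lim (e^(t) - 1)/(6*t), still 0/0.
After 3 applications of L'Hôpital's rule the quotient is (e^(t))/(6); substituting t = 0 gives 1/6.

1/6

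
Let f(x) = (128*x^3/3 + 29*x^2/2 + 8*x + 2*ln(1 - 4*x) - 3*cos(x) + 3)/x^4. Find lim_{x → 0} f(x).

Substitution gives 0/0; apply L'Hôpital's rule 4 times.
After differentiating numerator and denominator 4 times the quotient is (-3*cos(x) - 3072/(4*x - 1)^4)/(24); at x = 0 this is -1025/8.

-1025/8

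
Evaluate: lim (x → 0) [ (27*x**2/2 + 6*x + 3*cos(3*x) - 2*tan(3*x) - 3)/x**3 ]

Substitution gives 0/0; apply L'Hôpital's rule 3 times.
After differentiating numerator and denominator 3 times the quotient is (81*sin(3*x) - 324*tan(3*x)^4 - 432*tan(3*x)^2 - 108)/(6); at x = 0 this is -18.

-18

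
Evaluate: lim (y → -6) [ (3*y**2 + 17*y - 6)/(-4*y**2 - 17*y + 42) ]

At y = -6 both the top and bottom vanish — a removable singularity. Factoring out (y + 6) from each leaves (3*y - 1)/(7 - 4*y), which at y = -6 equals -19/31.

-19/31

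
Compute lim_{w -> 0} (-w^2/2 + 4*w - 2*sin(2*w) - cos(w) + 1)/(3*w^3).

Substitution gives 0/0 (the numerator vanishes to order 3).
Expand each term to order w^3: the coefficient of w^3 in −cos(w) is 0 and in -2·sin(2w) is 8/3.
Lower-order terms cancel with the polynomial part, so the numerator is (8/3)·w^3 + o(w^3), and the limit is (8/3)/(3) = 8/9.

8/9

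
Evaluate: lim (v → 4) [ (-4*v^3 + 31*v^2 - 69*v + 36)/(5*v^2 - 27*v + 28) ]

Since v = 4 makes numerator and denominator zero, (v - 4) divides both.
Cancelling it gives (-4*v^2 + 15*v - 9)/(5*v - 7); now plug in v = 4 to get -1.

-1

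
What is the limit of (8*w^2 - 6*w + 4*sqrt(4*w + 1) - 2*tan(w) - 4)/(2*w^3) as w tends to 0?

23/3

Substitution gives 0/0 (the numerator vanishes to order 3).
Expand each term to order w^3: the coefficient of w^3 in 4·√(1 + 4w) is 16 and in -2·tan(w) is -2/3.
Lower-order terms cancel with the polynomial part, so the numerator is (46/3)·w^3 + o(w^3), and the limit is (46/3)/(2) = 23/3.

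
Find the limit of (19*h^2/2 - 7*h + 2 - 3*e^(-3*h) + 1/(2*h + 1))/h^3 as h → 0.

11/2

Substitution gives 0/0; apply L'Hôpital's rule 3 times.
After differentiating numerator and denominator 3 times the quotient is (81*e^(-3*h) - 48/(2*h + 1)^4)/(6); at h = 0 this is 11/2.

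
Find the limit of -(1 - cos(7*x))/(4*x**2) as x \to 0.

-49/8

Substitution gives 0/0.
Use (1 − cos u)/u² → 1/2 with u = 7x: the limit is 7²/(2·(-4)) = -49/8.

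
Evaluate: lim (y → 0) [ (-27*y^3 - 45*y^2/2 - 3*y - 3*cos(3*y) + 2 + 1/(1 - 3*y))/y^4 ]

Substitution gives 0/0; apply L'Hôpital's rule 4 times.
After differentiating numerator and denominator 4 times the quotient is (-243*cos(3*y) - 1944/(3*y - 1)^5)/(24); at y = 0 this is 567/8.

567/8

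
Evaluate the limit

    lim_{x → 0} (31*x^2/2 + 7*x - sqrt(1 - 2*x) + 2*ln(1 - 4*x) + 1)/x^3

-253/6

Substitution gives 0/0 (the numerator vanishes to order 3).
Expand each term to order x^3: the coefficient of x^3 in −√(1 - 2x) is 1/2 and in 2·ln(1 - 4x) is -128/3.
Lower-order terms cancel with the polynomial part, so the numerator is (-253/6)·x^3 + o(x^3), and the limit is (-253/6)/(1) = -253/6.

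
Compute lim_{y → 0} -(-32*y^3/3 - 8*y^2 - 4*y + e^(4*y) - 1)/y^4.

Direct substitution gives 0/0.
Apply L'Hôpital: lim (-32*y^2 - 16*y + 4*e^(4*y) - 4)/(-4*y^3), still 0/0.
Apply L'Hôpital: lim (-64*y + 16*e^(4*y) - 16)/(-12*y^2), still 0/0.
Apply L'Hôpital: lim (64*e^(4*y) - 64)/(-24*y), still 0/0.
After 4 applications of L'Hôpital's rule the quotient is (256*e^(4*y))/(-24); substituting y = 0 gives -32/3.

-32/3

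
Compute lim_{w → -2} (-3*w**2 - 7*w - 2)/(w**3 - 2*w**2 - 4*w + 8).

Direct substitution gives 0/0, so factor. Both numerator and denominator have (w + 2) as a factor.
After cancelling, the expression reduces to (-3*w - 1)/(w^2 - 4*w + 4).
Substituting w = -2 gives 5/16.

5/16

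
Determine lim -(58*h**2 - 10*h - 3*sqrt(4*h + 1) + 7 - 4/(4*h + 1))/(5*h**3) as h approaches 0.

Substitution gives 0/0 (the numerator vanishes to order 3).
Expand each term to order h^3: the coefficient of h^3 in -4·1/(1 + 4h) is 256 and in -3·√(1 + 4h) is -12.
Lower-order terms cancel with the polynomial part, so the numerator is (244)·h^3 + o(h^3), and the limit is (244)/(-5) = -244/5.

-244/5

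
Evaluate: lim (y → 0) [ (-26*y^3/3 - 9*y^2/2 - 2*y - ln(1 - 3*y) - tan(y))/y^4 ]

Substitution gives 0/0 (the numerator vanishes to order 4).
Expand each term to order y^4: the coefficient of y^4 in −ln(1 - 3y) is 81/4 and in −tan(y) is 0.
Lower-order terms cancel with the polynomial part, so the numerator is (81/4)·y^4 + o(y^4), and the limit is (81/4)/(1) = 81/4.

81/4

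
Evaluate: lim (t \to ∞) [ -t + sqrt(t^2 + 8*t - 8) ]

4

An ∞ − ∞ form. Rationalising with the conjugate, the difference becomes (8t - 8) / (√(t^2 + 8*t - 8) + t).
For large t the denominator behaves like 2·t, so the quotient tends to 8/2 = 4.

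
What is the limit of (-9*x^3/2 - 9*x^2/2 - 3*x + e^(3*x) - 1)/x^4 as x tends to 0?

Direct substitution gives 0/0.
Apply L'Hôpital: lim (-27*x^2/2 - 9*x + 3*e^(3*x) - 3)/(4*x^3), still 0/0.
Apply L'Hôpital: lim (-27*x + 9*e^(3*x) - 9)/(12*x^2), still 0/0.
Apply L'Hôpital: lim (27*e^(3*x) - 27)/(24*x), still 0/0.
After 4 applications of L'Hôpital's rule the quotient is (81*e^(3*x))/(24); substituting x = 0 gives 27/8.

27/8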